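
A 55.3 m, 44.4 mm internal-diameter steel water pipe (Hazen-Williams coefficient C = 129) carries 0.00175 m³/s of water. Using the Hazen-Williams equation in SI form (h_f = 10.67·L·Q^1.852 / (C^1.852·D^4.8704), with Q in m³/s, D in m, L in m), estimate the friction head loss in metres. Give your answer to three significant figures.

h_f = 10.67·55.3·0.00175^1.852 / (129^1.852·0.0444^4.8704) = 2.208 m

h_f ≈ 2.21 m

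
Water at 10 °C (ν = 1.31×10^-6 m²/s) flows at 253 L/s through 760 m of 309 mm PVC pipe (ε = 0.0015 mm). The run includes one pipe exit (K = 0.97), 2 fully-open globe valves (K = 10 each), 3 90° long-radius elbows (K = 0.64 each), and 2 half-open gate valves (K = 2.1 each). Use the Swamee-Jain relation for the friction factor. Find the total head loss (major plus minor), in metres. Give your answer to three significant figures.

H_L ≈ 33.1 m

V = 4Q/(πD²) = 3.374 m/s; V²/2g = 0.5801 m
Re = 7.96×10^5, ε/D = 4.85×10^-6 → f = 0.01217 (Swamee-Jain)
Major: h_f = f(L/D)·V²/2g = 0.01217·2460·0.5801 = 17.37 m
Minor: ΣK = 27.1; h_m = ΣK·V²/2g = 15.72 m
Total H_L = 17.37 + 15.72 = 33.08 m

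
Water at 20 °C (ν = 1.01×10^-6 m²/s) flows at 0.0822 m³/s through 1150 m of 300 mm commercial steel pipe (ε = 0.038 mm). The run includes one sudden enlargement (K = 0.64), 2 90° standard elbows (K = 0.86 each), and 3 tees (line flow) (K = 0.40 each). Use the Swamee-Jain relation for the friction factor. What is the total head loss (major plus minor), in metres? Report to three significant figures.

H_L ≈ 4.32 m

V = 4Q/(πD²) = 1.163 m/s; V²/2g = 0.06893 m
Re = 3.45×10^5, ε/D = 1.27×10^-4 → f = 0.01541 (Swamee-Jain)
Major: h_f = f(L/D)·V²/2g = 0.01541·3833·0.06893 = 4.071 m
Minor: ΣK = 3.56; h_m = ΣK·V²/2g = 0.2454 m
Total H_L = 4.071 + 0.2454 = 4.316 m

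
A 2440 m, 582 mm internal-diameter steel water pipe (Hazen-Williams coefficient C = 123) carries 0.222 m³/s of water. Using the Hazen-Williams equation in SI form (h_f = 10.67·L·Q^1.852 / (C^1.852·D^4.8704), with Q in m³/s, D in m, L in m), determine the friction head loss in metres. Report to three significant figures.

h_f ≈ 3.02 m

h_f = 10.67·2440·0.222^1.852 / (123^1.852·0.582^4.8704) = 3.016 m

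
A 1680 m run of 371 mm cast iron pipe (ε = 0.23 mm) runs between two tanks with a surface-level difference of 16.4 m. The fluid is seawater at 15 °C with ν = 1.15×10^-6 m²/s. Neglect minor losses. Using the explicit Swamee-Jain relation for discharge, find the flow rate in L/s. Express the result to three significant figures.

Q ≈ 214 L/s

Swamee-Jain (Type II): Q = -0.965·√(gD⁵h_f/L)·ln[ε/(3.7D) + √(3.17ν²L/(gD³h_f))]
√(gD⁵h_f/L) = √(9.81·0.371⁵·16.4/1680) = 0.02594
ε/(3.7D) = 1.68×10^-4; √(3.17ν²L/(gD³h_f)) = 2.93×10^-5
Q = -0.965·0.02594·ln(1.968×10^-4) = 0.2136 m³/s
Check: V = 1.98 m/s, Re = 6.38×10^5, f = 0.01831, h_f = 16.5 m ≈ 16.4 m ✓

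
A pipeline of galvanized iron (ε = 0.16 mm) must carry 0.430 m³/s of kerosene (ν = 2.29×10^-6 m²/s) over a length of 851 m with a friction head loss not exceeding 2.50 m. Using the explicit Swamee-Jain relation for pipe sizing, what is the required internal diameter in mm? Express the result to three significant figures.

Swamee-Jain (Type III): D = 0.66·[ε^1.25·(LQ²/(gh_f))^4.75 + ν·Q^9.4·(L/(gh_f))^5.2]^0.04
LQ²/(gh_f) = 6.416; L/(gh_f) = 34.70
Term 1 = ε^1.25·(…)^4.75 = 0.123; Term 2 = ν·Q^9.4·(…)^5.2 = 0.0840
D = 0.66·(0.123 + 0.0840)^0.04 = 0.6197 m = 620 mm
Check: V = 1.43 m/s, Re = 3.86×10^5, f = 0.01637, h_f = 2.33 m ≈ 2.50 m ✓

D ≈ 620 mm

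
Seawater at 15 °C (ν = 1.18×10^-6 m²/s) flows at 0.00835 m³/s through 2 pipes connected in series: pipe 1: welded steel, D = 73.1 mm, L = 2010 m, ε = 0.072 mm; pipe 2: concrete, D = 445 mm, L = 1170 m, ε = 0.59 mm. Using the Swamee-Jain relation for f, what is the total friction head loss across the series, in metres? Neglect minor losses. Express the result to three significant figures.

H ≈ 121 m

Pipe 1: V = 1.990 m/s, Re = 1.23×10^5, ε/D = 9.85×10^-4, f = 0.02188, h_1 = f(L/D)V²/2g = 121.4 m
Pipe 2: V = 0.05369 m/s, Re = 2.02×10^4, ε/D = 0.00133, f = 0.02873, h_2 = f(L/D)V²/2g = 0.01110 m
Series → Q common, losses add: H = Σh = 121.4 m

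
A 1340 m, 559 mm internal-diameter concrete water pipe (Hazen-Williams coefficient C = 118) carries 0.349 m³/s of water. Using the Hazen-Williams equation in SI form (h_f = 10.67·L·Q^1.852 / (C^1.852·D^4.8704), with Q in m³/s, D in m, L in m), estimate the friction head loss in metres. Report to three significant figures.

h_f = 10.67·1340·0.349^1.852 / (118^1.852·0.559^4.8704) = 5.031 m

h_f ≈ 5.03 m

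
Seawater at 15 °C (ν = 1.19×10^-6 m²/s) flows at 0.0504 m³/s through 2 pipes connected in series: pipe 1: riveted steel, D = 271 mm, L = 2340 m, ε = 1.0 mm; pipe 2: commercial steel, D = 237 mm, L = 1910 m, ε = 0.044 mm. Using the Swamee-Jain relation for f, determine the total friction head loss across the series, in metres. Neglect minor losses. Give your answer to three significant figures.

Pipe 1: V = 0.8738 m/s, Re = 1.99×10^5, ε/D = 0.00369, f = 0.02852, h_1 = f(L/D)V²/2g = 9.584 m
Pipe 2: V = 1.142 m/s, Re = 2.28×10^5, ε/D = 1.86×10^-4, f = 0.01674, h_2 = f(L/D)V²/2g = 8.977 m
Series → Q common, losses add: H = Σh = 18.56 m

H ≈ 18.6 m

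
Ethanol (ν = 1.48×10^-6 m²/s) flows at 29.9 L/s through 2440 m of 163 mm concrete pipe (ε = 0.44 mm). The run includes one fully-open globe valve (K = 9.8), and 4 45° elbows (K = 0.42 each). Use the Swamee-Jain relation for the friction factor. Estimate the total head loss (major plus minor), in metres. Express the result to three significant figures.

V = 4Q/(πD²) = 1.433 m/s; V²/2g = 0.1046 m
Re = 1.58×10^5, ε/D = 0.00270 → f = 0.02652 (Swamee-Jain)
Major: h_f = f(L/D)·V²/2g = 0.02652·14969·0.1046 = 41.53 m
Minor: ΣK = 11.5; h_m = ΣK·V²/2g = 1.201 m
Total H_L = 41.53 + 1.201 = 42.74 m

H_L ≈ 42.7 m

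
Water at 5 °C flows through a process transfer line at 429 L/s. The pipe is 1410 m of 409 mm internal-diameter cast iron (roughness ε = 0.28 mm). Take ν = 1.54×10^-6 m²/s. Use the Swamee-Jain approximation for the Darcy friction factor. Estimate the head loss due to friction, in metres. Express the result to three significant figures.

h_f ≈ 34.7 m

V = 4Q/(πD²) = 4·0.429/(π·0.409²) = 3.265 m/s
Re = VD/ν = 3.265·0.409/1.54×10^-6 = 8.67×10^5 → turbulent
ε/D = 0.28/409 = 6.85×10^-4
Swamee-Jain: f = 0.01850
h_f = f(L/D)V²/(2g) = 0.01850·(1410/0.409)·3.265²/(2·9.81) = 34.67 m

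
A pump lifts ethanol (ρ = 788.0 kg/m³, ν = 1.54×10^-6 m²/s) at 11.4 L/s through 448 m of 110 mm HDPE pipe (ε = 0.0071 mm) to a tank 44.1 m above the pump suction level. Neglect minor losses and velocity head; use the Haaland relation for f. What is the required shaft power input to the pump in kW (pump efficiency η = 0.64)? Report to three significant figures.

V = 4Q/(πD²) = 1.200 m/s; Re = 8.57×10^4; ε/D = 6.45×10^-5; f = 0.01866
h_f = f(L/D)V²/2g = 5.575 m
Total head H = z + h_f = 44.1 + 5.575 = 49.67 m
P_hyd = ρgQH = 788.0·9.81·0.0114·49.67 = 4.378 kW
P_shaft = P_hyd/η = 4.378/0.64 = 6.840 kW

P_shaft ≈ 6.84 kW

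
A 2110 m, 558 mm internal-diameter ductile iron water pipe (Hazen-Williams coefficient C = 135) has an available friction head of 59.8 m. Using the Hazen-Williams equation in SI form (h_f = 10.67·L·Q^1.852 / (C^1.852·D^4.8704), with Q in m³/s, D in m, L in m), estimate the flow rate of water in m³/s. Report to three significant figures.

Rearranging: Q = [h_f·C^1.852·D^4.8704 / (10.67·L)]^(1/1.852)
Q = [59.8·135^1.852·0.558^4.8704 / (10.67·2110)]^0.540 = 1.184 m³/s

Q ≈ 1.18 m³/s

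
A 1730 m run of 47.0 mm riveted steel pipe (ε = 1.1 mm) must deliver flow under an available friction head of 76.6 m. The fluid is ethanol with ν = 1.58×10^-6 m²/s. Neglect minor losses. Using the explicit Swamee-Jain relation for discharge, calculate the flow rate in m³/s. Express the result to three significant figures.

Swamee-Jain (Type II): Q = -0.965·√(gD⁵h_f/L)·ln[ε/(3.7D) + √(3.17ν²L/(gD³h_f))]
√(gD⁵h_f/L) = √(9.81·0.0470⁵·76.6/1730) = 3.156×10^-4
ε/(3.7D) = 0.00633; √(3.17ν²L/(gD³h_f)) = 4.19×10^-4
Q = -0.965·3.156×10^-4·ln(0.006744) = 0.001523 m³/s
Check: V = 0.878 m/s, Re = 2.61×10^4, f = 0.05363, h_f = 77.5 m ≈ 76.6 m ✓

Q ≈ 0.00152 m³/s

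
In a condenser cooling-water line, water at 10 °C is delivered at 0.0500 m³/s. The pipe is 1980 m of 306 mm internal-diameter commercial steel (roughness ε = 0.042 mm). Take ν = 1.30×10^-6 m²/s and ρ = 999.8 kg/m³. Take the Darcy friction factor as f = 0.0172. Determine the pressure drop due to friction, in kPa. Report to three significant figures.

V = 4Q/(πD²) = 4·0.0500/(π·0.306²) = 0.6799 m/s
h_f = f(L/D)V²/(2g) = 0.01720·(1980/0.306)·0.6799²/(2·9.81) = 2.622 m
Δp = ρg·h_f = 999.8·9.81·2.622 = 25.72 kPa

Δp ≈ 25.7 kPa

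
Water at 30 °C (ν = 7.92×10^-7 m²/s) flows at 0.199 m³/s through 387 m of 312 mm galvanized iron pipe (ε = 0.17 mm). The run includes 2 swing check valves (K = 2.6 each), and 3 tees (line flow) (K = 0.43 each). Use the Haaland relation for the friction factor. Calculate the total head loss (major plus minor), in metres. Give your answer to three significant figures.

V = 4Q/(πD²) = 2.603 m/s; V²/2g = 0.3453 m
Re = 1.03×10^6, ε/D = 5.45×10^-4 → f = 0.01746 (Haaland)
Major: h_f = f(L/D)·V²/2g = 0.01746·1240·0.3453 = 7.480 m
Minor: ΣK = 6.49; h_m = ΣK·V²/2g = 2.241 m
Total H_L = 7.480 + 2.241 = 9.721 m

H_L ≈ 9.72 m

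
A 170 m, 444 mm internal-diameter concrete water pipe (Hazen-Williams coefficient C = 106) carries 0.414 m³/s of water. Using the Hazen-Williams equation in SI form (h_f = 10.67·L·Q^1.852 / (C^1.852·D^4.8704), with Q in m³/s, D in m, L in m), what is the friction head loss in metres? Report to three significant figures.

h_f ≈ 3.28 m

h_f = 10.67·170·0.414^1.852 / (106^1.852·0.444^4.8704) = 3.280 m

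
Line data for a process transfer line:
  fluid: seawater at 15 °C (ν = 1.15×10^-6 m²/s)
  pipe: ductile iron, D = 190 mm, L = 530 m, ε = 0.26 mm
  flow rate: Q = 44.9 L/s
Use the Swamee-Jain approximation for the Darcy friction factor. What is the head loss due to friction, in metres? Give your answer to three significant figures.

h_f ≈ 7.94 m

V = 4Q/(πD²) = 4·0.0449/(π·0.190²) = 1.584 m/s
Re = VD/ν = 1.584·0.190/1.15×10^-6 = 2.62×10^5 → turbulent
ε/D = 0.26/190 = 0.00137
Swamee-Jain: f = 0.02227
h_f = f(L/D)V²/(2g) = 0.02227·(530/0.190)·1.584²/(2·9.81) = 7.941 m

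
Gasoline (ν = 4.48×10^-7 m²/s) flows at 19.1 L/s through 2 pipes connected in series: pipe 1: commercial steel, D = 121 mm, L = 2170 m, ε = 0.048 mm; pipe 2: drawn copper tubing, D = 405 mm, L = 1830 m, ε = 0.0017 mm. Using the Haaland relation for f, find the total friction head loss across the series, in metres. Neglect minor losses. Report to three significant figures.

H ≈ 42.9 m

Pipe 1: V = 1.661 m/s, Re = 4.49×10^5, ε/D = 3.97×10^-4, f = 0.01699, h_1 = f(L/D)V²/2g = 42.83 m
Pipe 2: V = 0.1483 m/s, Re = 1.34×10^5, ε/D = 4.20×10^-6, f = 0.01680, h_2 = f(L/D)V²/2g = 0.08505 m
Series → Q common, losses add: H = Σh = 42.92 m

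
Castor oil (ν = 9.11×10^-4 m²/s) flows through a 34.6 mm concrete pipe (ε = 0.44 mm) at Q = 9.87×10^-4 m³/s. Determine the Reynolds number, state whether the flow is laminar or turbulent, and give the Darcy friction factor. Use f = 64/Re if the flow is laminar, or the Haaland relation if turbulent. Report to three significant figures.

V = 4Q/(πD²) = 1.050 m/s
Re = VD/ν = 1.050·0.0346/9.11×10^-4 = 39.9
Re < 2300 → laminar → f = 64/Re = 1.605

Re ≈ 39.9; laminar; f = 64/Re ≈ 1.61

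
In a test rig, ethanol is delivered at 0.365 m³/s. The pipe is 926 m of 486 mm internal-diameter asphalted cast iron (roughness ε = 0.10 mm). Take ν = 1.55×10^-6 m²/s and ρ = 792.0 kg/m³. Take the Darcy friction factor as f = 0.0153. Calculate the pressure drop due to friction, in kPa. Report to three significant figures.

Δp ≈ 44.7 kPa

V = 4Q/(πD²) = 4·0.365/(π·0.486²) = 1.968 m/s
h_f = f(L/D)V²/(2g) = 0.01530·(926/0.486)·1.968²/(2·9.81) = 5.752 m
Δp = ρg·h_f = 792.0·9.81·5.752 = 44.69 kPa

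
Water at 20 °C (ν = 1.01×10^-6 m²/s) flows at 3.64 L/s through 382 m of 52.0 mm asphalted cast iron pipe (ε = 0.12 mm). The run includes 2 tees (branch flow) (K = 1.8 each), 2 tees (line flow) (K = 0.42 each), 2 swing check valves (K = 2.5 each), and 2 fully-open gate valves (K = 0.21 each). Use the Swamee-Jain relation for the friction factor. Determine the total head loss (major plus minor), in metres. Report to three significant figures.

H_L ≈ 30.4 m

V = 4Q/(πD²) = 1.714 m/s; V²/2g = 0.1497 m
Re = 8.82×10^4, ε/D = 0.00231 → f = 0.02631 (Swamee-Jain)
Major: h_f = f(L/D)·V²/2g = 0.02631·7346·0.1497 = 28.94 m
Minor: ΣK = 9.86; h_m = ΣK·V²/2g = 1.476 m
Total H_L = 28.94 + 1.476 = 30.42 m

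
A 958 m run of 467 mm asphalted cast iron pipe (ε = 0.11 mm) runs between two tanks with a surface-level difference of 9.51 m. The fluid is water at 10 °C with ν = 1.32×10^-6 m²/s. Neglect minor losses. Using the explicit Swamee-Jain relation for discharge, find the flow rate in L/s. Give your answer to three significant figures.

Q ≈ 419 L/s

Swamee-Jain (Type II): Q = -0.965·√(gD⁵h_f/L)·ln[ε/(3.7D) + √(3.17ν²L/(gD³h_f))]
√(gD⁵h_f/L) = √(9.81·0.467⁵·9.51/958) = 0.04651
ε/(3.7D) = 6.37×10^-5; √(3.17ν²L/(gD³h_f)) = 2.36×10^-5
Q = -0.965·0.04651·ln(8.726×10^-5) = 0.4195 m³/s
Check: V = 2.45 m/s, Re = 8.66×10^5, f = 0.01526, h_f = 9.57 m ≈ 9.51 m ✓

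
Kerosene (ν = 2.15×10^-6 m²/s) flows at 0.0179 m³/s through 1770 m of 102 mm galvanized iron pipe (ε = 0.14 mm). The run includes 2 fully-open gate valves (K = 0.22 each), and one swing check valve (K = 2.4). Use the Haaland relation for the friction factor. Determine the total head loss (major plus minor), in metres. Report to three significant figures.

H_L ≈ 98.8 m

V = 4Q/(πD²) = 2.191 m/s; V²/2g = 0.2446 m
Re = 1.04×10^5, ε/D = 0.00137 → f = 0.02312 (Haaland)
Major: h_f = f(L/D)·V²/2g = 0.02312·17353·0.2446 = 98.13 m
Minor: ΣK = 2.84; h_m = ΣK·V²/2g = 0.6946 m
Total H_L = 98.13 + 0.6946 = 98.82 m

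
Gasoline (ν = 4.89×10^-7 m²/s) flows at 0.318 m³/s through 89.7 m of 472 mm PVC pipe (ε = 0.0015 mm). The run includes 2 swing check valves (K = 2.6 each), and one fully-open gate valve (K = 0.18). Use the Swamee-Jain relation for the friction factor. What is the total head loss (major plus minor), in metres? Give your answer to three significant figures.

V = 4Q/(πD²) = 1.817 m/s; V²/2g = 0.1683 m
Re = 1.75×10^6, ε/D = 3.18×10^-6 → f = 0.01070 (Swamee-Jain)
Major: h_f = f(L/D)·V²/2g = 0.01070·190.0·0.1683 = 0.3422 m
Minor: ΣK = 5.38; h_m = ΣK·V²/2g = 0.9057 m
Total H_L = 0.3422 + 0.9057 = 1.248 m

H_L ≈ 1.25 m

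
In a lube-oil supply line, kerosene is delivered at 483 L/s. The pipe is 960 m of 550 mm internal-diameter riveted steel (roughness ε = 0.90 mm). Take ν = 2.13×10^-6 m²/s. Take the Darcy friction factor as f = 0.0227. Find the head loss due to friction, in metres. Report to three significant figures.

h_f ≈ 8.35 m

V = 4Q/(πD²) = 4·0.483/(π·0.550²) = 2.033 m/s
h_f = f(L/D)V²/(2g) = 0.02270·(960/0.550)·2.033²/(2·9.81) = 8.346 m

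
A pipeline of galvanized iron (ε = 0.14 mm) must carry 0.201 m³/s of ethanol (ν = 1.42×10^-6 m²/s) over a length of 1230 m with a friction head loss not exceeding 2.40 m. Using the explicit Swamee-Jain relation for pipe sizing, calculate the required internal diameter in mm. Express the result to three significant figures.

Swamee-Jain (Type III): D = 0.66·[ε^1.25·(LQ²/(gh_f))^4.75 + ν·Q^9.4·(L/(gh_f))^5.2]^0.04
LQ²/(gh_f) = 2.111; L/(gh_f) = 52.24
Term 1 = ε^1.25·(…)^4.75 = 5.29×10^-4; Term 2 = ν·Q^9.4·(…)^5.2 = 3.44×10^-4
D = 0.66·(5.29×10^-4 + 3.44×10^-4)^0.04 = 0.4979 m = 498 mm
Check: V = 1.03 m/s, Re = 3.62×10^5, f = 0.01664, h_f = 2.23 m ≈ 2.40 m ✓

D ≈ 498 mm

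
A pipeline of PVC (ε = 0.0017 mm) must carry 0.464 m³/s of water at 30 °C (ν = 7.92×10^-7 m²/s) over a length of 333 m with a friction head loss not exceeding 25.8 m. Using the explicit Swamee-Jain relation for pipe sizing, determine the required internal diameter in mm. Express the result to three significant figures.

Swamee-Jain (Type III): D = 0.66·[ε^1.25·(LQ²/(gh_f))^4.75 + ν·Q^9.4·(L/(gh_f))^5.2]^0.04
LQ²/(gh_f) = 0.2833; L/(gh_f) = 1.316
Term 1 = ε^1.25·(…)^4.75 = 1.53×10^-10; Term 2 = ν·Q^9.4·(…)^5.2 = 2.42×10^-9
D = 0.66·(1.53×10^-10 + 2.42×10^-9)^0.04 = 0.2992 m = 299 mm
Check: V = 6.60 m/s, Re = 2.49×10^6, f = 0.01026, h_f = 25.3 m ≈ 25.8 m ✓

D ≈ 299 mm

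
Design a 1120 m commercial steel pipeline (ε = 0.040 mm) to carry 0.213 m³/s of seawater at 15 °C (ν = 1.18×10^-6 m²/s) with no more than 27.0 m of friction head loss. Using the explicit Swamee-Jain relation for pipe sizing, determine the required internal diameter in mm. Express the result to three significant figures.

Swamee-Jain (Type III): D = 0.66·[ε^1.25·(LQ²/(gh_f))^4.75 + ν·Q^9.4·(L/(gh_f))^5.2]^0.04
LQ²/(gh_f) = 0.1918; L/(gh_f) = 4.228
Term 1 = ε^1.25·(…)^4.75 = 1.25×10^-9; Term 2 = ν·Q^9.4·(…)^5.2 = 1.03×10^-9
D = 0.66·(1.25×10^-9 + 1.03×10^-9)^0.04 = 0.2978 m = 298 mm
Check: V = 3.06 m/s, Re = 7.72×10^5, f = 0.01427, h_f = 25.6 m ≈ 27.0 m ✓

D ≈ 298 mm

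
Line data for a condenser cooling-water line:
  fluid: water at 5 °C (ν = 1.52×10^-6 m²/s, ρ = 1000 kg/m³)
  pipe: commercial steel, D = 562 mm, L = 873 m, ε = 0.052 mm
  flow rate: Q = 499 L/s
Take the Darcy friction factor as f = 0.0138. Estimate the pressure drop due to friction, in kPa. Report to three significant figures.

V = 4Q/(πD²) = 4·0.499/(π·0.562²) = 2.012 m/s
h_f = f(L/D)V²/(2g) = 0.01380·(873/0.562)·2.012²/(2·9.81) = 4.421 m
Δp = ρg·h_f = 1000·9.81·4.421 = 43.37 kPa

Δp ≈ 43.4 kPa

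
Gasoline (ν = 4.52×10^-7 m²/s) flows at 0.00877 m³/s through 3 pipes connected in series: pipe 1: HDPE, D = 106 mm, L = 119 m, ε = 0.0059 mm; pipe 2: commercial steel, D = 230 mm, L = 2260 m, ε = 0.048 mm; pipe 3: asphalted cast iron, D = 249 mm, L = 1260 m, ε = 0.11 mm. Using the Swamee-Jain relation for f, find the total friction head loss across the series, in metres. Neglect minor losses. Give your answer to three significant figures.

Pipe 1: V = 0.9938 m/s, Re = 2.33×10^5, ε/D = 5.57×10^-5, f = 0.01562, h_1 = f(L/D)V²/2g = 0.8826 m
Pipe 2: V = 0.2111 m/s, Re = 1.07×10^5, ε/D = 2.09×10^-4, f = 0.01882, h_2 = f(L/D)V²/2g = 0.4200 m
Pipe 3: V = 0.1801 m/s, Re = 9.92×10^4, ε/D = 4.42×10^-4, f = 0.02018, h_3 = f(L/D)V²/2g = 0.1688 m
Series → Q common, losses add: H = Σh = 1.471 m

H ≈ 1.47 m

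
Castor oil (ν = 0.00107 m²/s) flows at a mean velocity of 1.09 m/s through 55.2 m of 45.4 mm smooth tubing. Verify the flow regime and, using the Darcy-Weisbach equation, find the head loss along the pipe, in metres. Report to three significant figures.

Re = VD/ν = 1.09·0.04540/0.00107 = 46.2 → laminar (Re < 2300)
f = 64/Re = 1.384
h_f = f(L/D)V²/(2g) = 1.384·(55.2/0.04540)·1.09²/(2·9.81) = 101.9 m

h_f ≈ 102 m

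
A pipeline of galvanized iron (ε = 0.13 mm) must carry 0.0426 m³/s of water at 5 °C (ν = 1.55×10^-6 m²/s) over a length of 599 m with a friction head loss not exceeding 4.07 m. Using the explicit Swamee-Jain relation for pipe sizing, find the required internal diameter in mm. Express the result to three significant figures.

D ≈ 216 mm

Swamee-Jain (Type III): D = 0.66·[ε^1.25·(LQ²/(gh_f))^4.75 + ν·Q^9.4·(L/(gh_f))^5.2]^0.04
LQ²/(gh_f) = 0.02723; L/(gh_f) = 15.00
Term 1 = ε^1.25·(…)^4.75 = 5.11×10^-13; Term 2 = ν·Q^9.4·(…)^5.2 = 2.65×10^-13
D = 0.66·(5.11×10^-13 + 2.65×10^-13)^0.04 = 0.2163 m = 216 mm
Check: V = 1.16 m/s, Re = 1.62×10^5, f = 0.01981, h_f = 3.75 m ≈ 4.07 m ✓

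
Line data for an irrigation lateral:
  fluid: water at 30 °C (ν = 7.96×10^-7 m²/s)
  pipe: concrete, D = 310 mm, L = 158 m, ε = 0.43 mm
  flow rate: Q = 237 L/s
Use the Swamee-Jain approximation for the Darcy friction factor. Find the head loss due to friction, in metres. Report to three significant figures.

V = 4Q/(πD²) = 4·0.237/(π·0.310²) = 3.140 m/s
Re = VD/ν = 3.140·0.310/7.96×10^-7 = 1.22×10^6 → turbulent
ε/D = 0.43/310 = 0.00139
Swamee-Jain: f = 0.02157
h_f = f(L/D)V²/(2g) = 0.02157·(158/0.310)·3.140²/(2·9.81) = 5.524 m

h_f ≈ 5.52 m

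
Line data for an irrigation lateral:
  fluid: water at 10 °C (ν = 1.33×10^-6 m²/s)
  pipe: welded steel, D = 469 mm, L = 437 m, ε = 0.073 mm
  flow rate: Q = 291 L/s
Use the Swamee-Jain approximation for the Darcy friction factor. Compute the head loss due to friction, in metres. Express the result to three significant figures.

V = 4Q/(πD²) = 4·0.291/(π·0.469²) = 1.684 m/s
Re = VD/ν = 1.684·0.469/1.33×10^-6 = 5.94×10^5 → turbulent
ε/D = 0.073/469 = 1.56×10^-4
Swamee-Jain: f = 0.01484
h_f = f(L/D)V²/(2g) = 0.01484·(437/0.469)·1.684²/(2·9.81) = 1.999 m

h_f ≈ 2.00 m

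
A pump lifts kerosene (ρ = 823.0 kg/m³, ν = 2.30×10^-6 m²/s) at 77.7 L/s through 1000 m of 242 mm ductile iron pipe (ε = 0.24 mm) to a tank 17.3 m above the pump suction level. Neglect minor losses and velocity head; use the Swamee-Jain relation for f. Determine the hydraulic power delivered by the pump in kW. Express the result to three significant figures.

P_hyd ≈ 18.9 kW

V = 4Q/(πD²) = 1.689 m/s; Re = 1.78×10^5; ε/D = 9.92×10^-4; f = 0.02132
h_f = f(L/D)V²/2g = 12.81 m
Total head H = z + h_f = 17.3 + 12.81 = 30.11 m
P_hyd = ρgQH = 823.0·9.81·0.0777·30.11 = 18.89 kW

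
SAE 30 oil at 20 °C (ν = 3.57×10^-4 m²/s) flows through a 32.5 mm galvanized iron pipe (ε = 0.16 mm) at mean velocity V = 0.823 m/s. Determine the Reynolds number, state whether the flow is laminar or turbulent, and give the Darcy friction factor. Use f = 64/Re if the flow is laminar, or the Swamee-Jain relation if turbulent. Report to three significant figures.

Re = VD/ν = 0.8230·0.0325/3.57×10^-4 = 74.9
Re < 2300 → laminar → f = 64/Re = 0.8542

Re ≈ 74.9; laminar; f = 64/Re ≈ 0.854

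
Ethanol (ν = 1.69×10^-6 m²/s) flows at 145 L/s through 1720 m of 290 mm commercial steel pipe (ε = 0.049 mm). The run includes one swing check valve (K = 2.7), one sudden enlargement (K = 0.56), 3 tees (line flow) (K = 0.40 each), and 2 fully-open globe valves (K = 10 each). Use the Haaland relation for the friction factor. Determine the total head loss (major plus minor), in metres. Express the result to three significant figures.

V = 4Q/(πD²) = 2.195 m/s; V²/2g = 0.2456 m
Re = 3.77×10^5, ε/D = 1.69×10^-4 → f = 0.01542 (Haaland)
Major: h_f = f(L/D)·V²/2g = 0.01542·5931·0.2456 = 22.46 m
Minor: ΣK = 24.5; h_m = ΣK·V²/2g = 6.008 m
Total H_L = 22.46 + 6.008 = 28.46 m

H_L ≈ 28.5 m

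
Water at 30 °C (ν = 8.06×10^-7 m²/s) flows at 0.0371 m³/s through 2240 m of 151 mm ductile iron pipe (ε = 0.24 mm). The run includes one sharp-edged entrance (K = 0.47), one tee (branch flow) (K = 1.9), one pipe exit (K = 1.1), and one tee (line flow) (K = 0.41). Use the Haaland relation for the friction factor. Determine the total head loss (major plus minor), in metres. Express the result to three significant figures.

V = 4Q/(πD²) = 2.072 m/s; V²/2g = 0.2188 m
Re = 3.88×10^5, ε/D = 0.00159 → f = 0.02258 (Haaland)
Major: h_f = f(L/D)·V²/2g = 0.02258·14834·0.2188 = 73.28 m
Minor: ΣK = 3.88; h_m = ΣK·V²/2g = 0.8488 m
Total H_L = 73.28 + 0.8488 = 74.13 m

H_L ≈ 74.1 m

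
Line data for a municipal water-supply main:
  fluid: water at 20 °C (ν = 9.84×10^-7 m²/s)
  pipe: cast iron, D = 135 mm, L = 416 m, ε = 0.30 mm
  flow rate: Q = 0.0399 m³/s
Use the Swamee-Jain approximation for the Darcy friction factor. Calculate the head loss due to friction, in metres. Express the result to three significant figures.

V = 4Q/(πD²) = 4·0.0399/(π·0.135²) = 2.788 m/s
Re = VD/ν = 2.788·0.135/9.84×10^-7 = 3.82×10^5 → turbulent
ε/D = 0.30/135 = 0.00222
Swamee-Jain: f = 0.02466
h_f = f(L/D)V²/(2g) = 0.02466·(416/0.135)·2.788²/(2·9.81) = 30.10 m

h_f ≈ 30.1 m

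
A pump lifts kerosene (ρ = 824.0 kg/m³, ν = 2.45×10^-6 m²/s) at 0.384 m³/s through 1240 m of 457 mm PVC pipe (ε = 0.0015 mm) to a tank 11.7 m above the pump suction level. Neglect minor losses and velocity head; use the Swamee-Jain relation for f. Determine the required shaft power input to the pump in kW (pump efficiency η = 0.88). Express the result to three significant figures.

P_shaft ≈ 77.3 kW

V = 4Q/(πD²) = 2.341 m/s; Re = 4.37×10^5; ε/D = 3.28×10^-6; f = 0.01346
h_f = f(L/D)V²/2g = 10.20 m
Total head H = z + h_f = 11.7 + 10.20 = 21.90 m
P_hyd = ρgQH = 824.0·9.81·0.384·21.90 = 67.99 kW
P_shaft = P_hyd/η = 67.99/0.88 = 77.26 kW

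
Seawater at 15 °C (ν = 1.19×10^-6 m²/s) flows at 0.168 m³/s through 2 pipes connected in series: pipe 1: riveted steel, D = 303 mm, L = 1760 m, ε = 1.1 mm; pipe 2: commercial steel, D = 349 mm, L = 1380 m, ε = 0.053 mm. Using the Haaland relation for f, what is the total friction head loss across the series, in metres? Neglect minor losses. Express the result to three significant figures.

H ≈ 54.0 m

Pipe 1: V = 2.330 m/s, Re = 5.93×10^5, ε/D = 0.00363, f = 0.02786, h_1 = f(L/D)V²/2g = 44.78 m
Pipe 2: V = 1.756 m/s, Re = 5.15×10^5, ε/D = 1.52×10^-4, f = 0.01478, h_2 = f(L/D)V²/2g = 9.185 m
Series → Q common, losses add: H = Σh = 53.96 m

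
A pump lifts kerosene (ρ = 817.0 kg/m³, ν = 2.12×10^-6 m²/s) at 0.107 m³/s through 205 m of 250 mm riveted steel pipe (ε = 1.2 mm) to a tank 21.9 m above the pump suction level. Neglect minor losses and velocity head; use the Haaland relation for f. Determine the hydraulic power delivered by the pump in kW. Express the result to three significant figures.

P_hyd ≈ 24.0 kW

V = 4Q/(πD²) = 2.180 m/s; Re = 2.57×10^5; ε/D = 0.00480; f = 0.03040
h_f = f(L/D)V²/2g = 6.037 m
Total head H = z + h_f = 21.9 + 6.037 = 27.94 m
P_hyd = ρgQH = 817.0·9.81·0.107·27.94 = 23.96 kW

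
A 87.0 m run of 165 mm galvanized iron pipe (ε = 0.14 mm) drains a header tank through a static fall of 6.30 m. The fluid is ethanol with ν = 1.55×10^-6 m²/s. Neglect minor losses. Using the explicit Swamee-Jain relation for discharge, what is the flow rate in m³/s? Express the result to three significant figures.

Q ≈ 0.0736 m³/s

Swamee-Jain (Type II): Q = -0.965·√(gD⁵h_f/L)·ln[ε/(3.7D) + √(3.17ν²L/(gD³h_f))]
√(gD⁵h_f/L) = √(9.81·0.165⁵·6.30/87.0) = 0.009321
ε/(3.7D) = 2.29×10^-4; √(3.17ν²L/(gD³h_f)) = 4.89×10^-5
Q = -0.965·0.009321·ln(2.782×10^-4) = 0.07364 m³/s
Check: V = 3.44 m/s, Re = 3.67×10^5, f = 0.01990, h_f = 6.34 m ≈ 6.30 m ✓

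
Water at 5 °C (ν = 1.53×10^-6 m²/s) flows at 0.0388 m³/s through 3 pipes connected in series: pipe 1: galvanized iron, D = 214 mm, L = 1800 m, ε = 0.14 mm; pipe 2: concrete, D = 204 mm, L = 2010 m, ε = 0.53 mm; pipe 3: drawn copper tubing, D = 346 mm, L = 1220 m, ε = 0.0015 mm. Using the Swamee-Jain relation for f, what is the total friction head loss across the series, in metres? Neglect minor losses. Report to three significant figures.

Pipe 1: V = 1.079 m/s, Re = 1.51×10^5, ε/D = 6.54×10^-4, f = 0.02018, h_1 = f(L/D)V²/2g = 10.07 m
Pipe 2: V = 1.187 m/s, Re = 1.58×10^5, ε/D = 0.00260, f = 0.02627, h_2 = f(L/D)V²/2g = 18.59 m
Pipe 3: V = 0.4127 m/s, Re = 9.33×10^4, ε/D = 4.34×10^-6, f = 0.01815, h_3 = f(L/D)V²/2g = 0.5554 m
Series → Q common, losses add: H = Σh = 29.21 m

H ≈ 29.2 m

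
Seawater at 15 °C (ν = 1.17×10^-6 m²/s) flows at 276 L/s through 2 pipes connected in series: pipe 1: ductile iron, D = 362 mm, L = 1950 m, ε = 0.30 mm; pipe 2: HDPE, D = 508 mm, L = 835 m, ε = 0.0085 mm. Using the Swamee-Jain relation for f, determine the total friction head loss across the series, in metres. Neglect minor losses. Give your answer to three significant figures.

H ≈ 40.1 m

Pipe 1: V = 2.682 m/s, Re = 8.30×10^5, ε/D = 8.29×10^-4, f = 0.01929, h_1 = f(L/D)V²/2g = 38.08 m
Pipe 2: V = 1.362 m/s, Re = 5.91×10^5, ε/D = 1.67×10^-5, f = 0.01300, h_2 = f(L/D)V²/2g = 2.020 m
Series → Q common, losses add: H = Σh = 40.10 m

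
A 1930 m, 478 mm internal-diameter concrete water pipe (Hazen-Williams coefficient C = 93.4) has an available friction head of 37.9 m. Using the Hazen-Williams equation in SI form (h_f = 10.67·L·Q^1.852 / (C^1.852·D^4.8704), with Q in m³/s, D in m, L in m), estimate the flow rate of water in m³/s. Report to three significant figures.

Rearranging: Q = [h_f·C^1.852·D^4.8704 / (10.67·L)]^(1/1.852)
Q = [37.9·93.4^1.852·0.478^4.8704 / (10.67·1930)]^0.540 = 0.4472 m³/s

Q ≈ 0.447 m³/s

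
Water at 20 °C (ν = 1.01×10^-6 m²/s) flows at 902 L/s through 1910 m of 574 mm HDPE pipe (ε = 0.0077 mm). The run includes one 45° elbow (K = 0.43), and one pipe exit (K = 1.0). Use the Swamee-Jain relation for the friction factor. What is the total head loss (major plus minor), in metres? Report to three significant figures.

H_L ≈ 23.3 m

V = 4Q/(πD²) = 3.486 m/s; V²/2g = 0.6193 m
Re = 1.98×10^6, ε/D = 1.34×10^-5 → f = 0.01087 (Swamee-Jain)
Major: h_f = f(L/D)·V²/2g = 0.01087·3328·0.6193 = 22.39 m
Minor: ΣK = 1.43; h_m = ΣK·V²/2g = 0.8856 m
Total H_L = 22.39 + 0.8856 = 23.28 m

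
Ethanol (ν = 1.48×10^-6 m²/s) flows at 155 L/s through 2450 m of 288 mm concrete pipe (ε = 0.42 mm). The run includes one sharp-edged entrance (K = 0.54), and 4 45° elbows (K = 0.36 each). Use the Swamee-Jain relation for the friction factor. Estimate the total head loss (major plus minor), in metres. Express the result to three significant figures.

V = 4Q/(πD²) = 2.379 m/s; V²/2g = 0.2885 m
Re = 4.63×10^5, ε/D = 0.00146 → f = 0.02219 (Swamee-Jain)
Major: h_f = f(L/D)·V²/2g = 0.02219·8507·0.2885 = 54.46 m
Minor: ΣK = 1.98; h_m = ΣK·V²/2g = 0.5713 m
Total H_L = 54.46 + 0.5713 = 55.03 m

H_L ≈ 55.0 m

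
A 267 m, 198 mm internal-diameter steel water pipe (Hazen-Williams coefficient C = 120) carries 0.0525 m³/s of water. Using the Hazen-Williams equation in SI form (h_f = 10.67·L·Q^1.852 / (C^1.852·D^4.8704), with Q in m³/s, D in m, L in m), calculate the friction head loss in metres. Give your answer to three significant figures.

h_f ≈ 4.56 m

h_f = 10.67·267·0.0525^1.852 / (120^1.852·0.198^4.8704) = 4.563 m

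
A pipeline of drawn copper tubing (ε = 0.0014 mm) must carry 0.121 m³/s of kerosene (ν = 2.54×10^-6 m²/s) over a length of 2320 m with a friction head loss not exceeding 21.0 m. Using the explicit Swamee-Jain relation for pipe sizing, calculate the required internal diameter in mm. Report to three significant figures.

D ≈ 295 mm

Swamee-Jain (Type III): D = 0.66·[ε^1.25·(LQ²/(gh_f))^4.75 + ν·Q^9.4·(L/(gh_f))^5.2]^0.04
LQ²/(gh_f) = 0.1649; L/(gh_f) = 11.26
Term 1 = ε^1.25·(…)^4.75 = 9.21×10^-12; Term 2 = ν·Q^9.4·(…)^5.2 = 1.78×10^-9
D = 0.66·(9.21×10^-12 + 1.78×10^-9)^0.04 = 0.2949 m = 295 mm
Check: V = 1.77 m/s, Re = 2.06×10^5, f = 0.01549, h_f = 19.5 m ≈ 21.0 m ✓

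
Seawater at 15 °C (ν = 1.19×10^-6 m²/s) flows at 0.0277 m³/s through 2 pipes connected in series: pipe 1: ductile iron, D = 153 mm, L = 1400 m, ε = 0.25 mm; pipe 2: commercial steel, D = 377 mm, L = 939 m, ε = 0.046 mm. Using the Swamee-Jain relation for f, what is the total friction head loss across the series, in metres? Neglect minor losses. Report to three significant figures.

H ≈ 25.0 m

Pipe 1: V = 1.507 m/s, Re = 1.94×10^5, ε/D = 0.00163, f = 0.02343, h_1 = f(L/D)V²/2g = 24.81 m
Pipe 2: V = 0.2481 m/s, Re = 7.86×10^4, ε/D = 1.22×10^-4, f = 0.01942, h_2 = f(L/D)V²/2g = 0.1518 m
Series → Q common, losses add: H = Σh = 24.96 m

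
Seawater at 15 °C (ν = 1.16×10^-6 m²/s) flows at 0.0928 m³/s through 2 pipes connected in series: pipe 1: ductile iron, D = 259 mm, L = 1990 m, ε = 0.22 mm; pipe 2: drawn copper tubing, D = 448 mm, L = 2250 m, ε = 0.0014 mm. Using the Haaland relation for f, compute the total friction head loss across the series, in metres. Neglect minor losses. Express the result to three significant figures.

Pipe 1: V = 1.761 m/s, Re = 3.93×10^5, ε/D = 8.49×10^-4, f = 0.01965, h_1 = f(L/D)V²/2g = 23.88 m
Pipe 2: V = 0.5887 m/s, Re = 2.27×10^5, ε/D = 3.13×10^-6, f = 0.01514, h_2 = f(L/D)V²/2g = 1.343 m
Series → Q common, losses add: H = Σh = 25.22 m

H ≈ 25.2 m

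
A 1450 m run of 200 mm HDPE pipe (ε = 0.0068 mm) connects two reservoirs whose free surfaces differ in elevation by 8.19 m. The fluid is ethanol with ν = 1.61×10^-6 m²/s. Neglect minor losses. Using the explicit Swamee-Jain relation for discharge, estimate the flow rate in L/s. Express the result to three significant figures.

Q ≈ 35.9 L/s

Swamee-Jain (Type II): Q = -0.965·√(gD⁵h_f/L)·ln[ε/(3.7D) + √(3.17ν²L/(gD³h_f))]
√(gD⁵h_f/L) = √(9.81·0.200⁵·8.19/1450) = 0.004211
ε/(3.7D) = 9.19×10^-6; √(3.17ν²L/(gD³h_f)) = 1.36×10^-4
Q = -0.965·0.004211·ln(1.453×10^-4) = 0.03591 m³/s
Check: V = 1.14 m/s, Re = 1.42×10^5, f = 0.01688, h_f = 8.15 m ≈ 8.19 m ✓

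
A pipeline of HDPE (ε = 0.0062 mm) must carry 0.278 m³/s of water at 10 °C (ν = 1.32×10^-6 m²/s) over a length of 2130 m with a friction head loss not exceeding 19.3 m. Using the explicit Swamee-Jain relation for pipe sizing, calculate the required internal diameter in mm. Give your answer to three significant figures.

D ≈ 394 mm

Swamee-Jain (Type III): D = 0.66·[ε^1.25·(LQ²/(gh_f))^4.75 + ν·Q^9.4·(L/(gh_f))^5.2]^0.04
LQ²/(gh_f) = 0.8694; L/(gh_f) = 11.25
Term 1 = ε^1.25·(…)^4.75 = 1.59×10^-7; Term 2 = ν·Q^9.4·(…)^5.2 = 2.29×10^-6
D = 0.66·(1.59×10^-7 + 2.29×10^-6)^0.04 = 0.3937 m = 394 mm
Check: V = 2.28 m/s, Re = 6.81×10^5, f = 0.01270, h_f = 18.3 m ≈ 19.3 m ✓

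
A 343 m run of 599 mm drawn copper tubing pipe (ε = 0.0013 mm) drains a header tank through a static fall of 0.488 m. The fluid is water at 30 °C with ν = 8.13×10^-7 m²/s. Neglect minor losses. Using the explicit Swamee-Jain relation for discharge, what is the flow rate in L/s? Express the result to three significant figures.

Swamee-Jain (Type II): Q = -0.965·√(gD⁵h_f/L)·ln[ε/(3.7D) + √(3.17ν²L/(gD³h_f))]
√(gD⁵h_f/L) = √(9.81·0.599⁵·0.488/343) = 0.03281
ε/(3.7D) = 5.87×10^-7; √(3.17ν²L/(gD³h_f)) = 2.64×10^-5
Q = -0.965·0.03281·ln(2.702×10^-5) = 0.3330 m³/s
Check: V = 1.18 m/s, Re = 8.71×10^5, f = 0.01193, h_f = 0.486 m ≈ 0.488 m ✓

Q ≈ 333 L/s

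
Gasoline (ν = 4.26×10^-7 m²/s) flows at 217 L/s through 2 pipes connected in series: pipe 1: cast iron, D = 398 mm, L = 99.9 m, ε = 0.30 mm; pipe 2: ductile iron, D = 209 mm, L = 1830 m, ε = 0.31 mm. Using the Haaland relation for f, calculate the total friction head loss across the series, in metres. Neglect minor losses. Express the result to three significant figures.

H ≈ 389 m

Pipe 1: V = 1.744 m/s, Re = 1.63×10^6, ε/D = 7.54×10^-4, f = 0.01859, h_1 = f(L/D)V²/2g = 0.7236 m
Pipe 2: V = 6.325 m/s, Re = 3.10×10^6, ε/D = 0.00148, f = 0.02177, h_2 = f(L/D)V²/2g = 388.8 m
Series → Q common, losses add: H = Σh = 389.5 m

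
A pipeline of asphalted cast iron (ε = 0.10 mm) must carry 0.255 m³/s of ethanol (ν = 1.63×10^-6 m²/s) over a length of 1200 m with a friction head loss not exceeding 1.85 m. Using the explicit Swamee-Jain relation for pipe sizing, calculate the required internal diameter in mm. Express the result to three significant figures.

Swamee-Jain (Type III): D = 0.66·[ε^1.25·(LQ²/(gh_f))^4.75 + ν·Q^9.4·(L/(gh_f))^5.2]^0.04
LQ²/(gh_f) = 4.300; L/(gh_f) = 66.12
Term 1 = ε^1.25·(…)^4.75 = 0.0102; Term 2 = ν·Q^9.4·(…)^5.2 = 0.0126
D = 0.66·(0.0102 + 0.0126)^0.04 = 0.5673 m = 567 mm
Check: V = 1.01 m/s, Re = 3.51×10^5, f = 0.01583, h_f = 1.74 m ≈ 1.85 m ✓

D ≈ 567 mm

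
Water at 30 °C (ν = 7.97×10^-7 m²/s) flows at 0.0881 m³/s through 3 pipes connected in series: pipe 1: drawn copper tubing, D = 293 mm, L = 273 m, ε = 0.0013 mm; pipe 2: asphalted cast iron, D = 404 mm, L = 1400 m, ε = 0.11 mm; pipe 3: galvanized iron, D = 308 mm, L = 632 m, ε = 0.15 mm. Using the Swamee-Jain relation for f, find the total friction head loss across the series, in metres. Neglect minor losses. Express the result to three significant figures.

Pipe 1: V = 1.307 m/s, Re = 4.80×10^5, ε/D = 4.44×10^-6, f = 0.01326, h_1 = f(L/D)V²/2g = 1.075 m
Pipe 2: V = 0.6873 m/s, Re = 3.48×10^5, ε/D = 2.72×10^-4, f = 0.01663, h_2 = f(L/D)V²/2g = 1.387 m
Pipe 3: V = 1.182 m/s, Re = 4.57×10^5, ε/D = 4.87×10^-4, f = 0.01778, h_3 = f(L/D)V²/2g = 2.600 m
Series → Q common, losses add: H = Σh = 5.062 m

H ≈ 5.06 m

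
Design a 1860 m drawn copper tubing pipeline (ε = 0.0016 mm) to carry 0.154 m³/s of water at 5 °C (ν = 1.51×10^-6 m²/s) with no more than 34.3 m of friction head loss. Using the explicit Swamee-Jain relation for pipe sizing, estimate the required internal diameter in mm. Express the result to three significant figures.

Swamee-Jain (Type III): D = 0.66·[ε^1.25·(LQ²/(gh_f))^4.75 + ν·Q^9.4·(L/(gh_f))^5.2]^0.04
LQ²/(gh_f) = 0.1311; L/(gh_f) = 5.528
Term 1 = ε^1.25·(…)^4.75 = 3.66×10^-12; Term 2 = ν·Q^9.4·(…)^5.2 = 2.53×10^-10
D = 0.66·(3.66×10^-12 + 2.53×10^-10)^0.04 = 0.2728 m = 273 mm
Check: V = 2.63 m/s, Re = 4.76×10^5, f = 0.01330, h_f = 32.1 m ≈ 34.3 m ✓

D ≈ 273 mm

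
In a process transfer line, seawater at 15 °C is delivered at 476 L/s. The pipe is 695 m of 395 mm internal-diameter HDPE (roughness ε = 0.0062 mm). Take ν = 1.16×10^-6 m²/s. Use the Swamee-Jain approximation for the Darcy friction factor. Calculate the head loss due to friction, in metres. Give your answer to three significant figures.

h_f ≈ 15.6 m

V = 4Q/(πD²) = 4·0.476/(π·0.395²) = 3.884 m/s
Re = VD/ν = 3.884·0.395/1.16×10^-6 = 1.32×10^6 → turbulent
ε/D = 0.0062/395 = 1.57×10^-5
Swamee-Jain: f = 0.01153
h_f = f(L/D)V²/(2g) = 0.01153·(695/0.395)·3.884²/(2·9.81) = 15.60 m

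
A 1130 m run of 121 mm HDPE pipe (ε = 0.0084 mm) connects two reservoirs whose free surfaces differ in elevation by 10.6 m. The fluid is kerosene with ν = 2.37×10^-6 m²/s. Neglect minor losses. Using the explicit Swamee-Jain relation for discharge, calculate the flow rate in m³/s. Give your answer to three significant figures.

Q ≈ 0.0119 m³/s

Swamee-Jain (Type II): Q = -0.965·√(gD⁵h_f/L)·ln[ε/(3.7D) + √(3.17ν²L/(gD³h_f))]
√(gD⁵h_f/L) = √(9.81·0.121⁵·10.6/1130) = 0.001545
ε/(3.7D) = 1.88×10^-5; √(3.17ν²L/(gD³h_f)) = 3.30×10^-4
Q = -0.965·0.001545·ln(3.492×10^-4) = 0.01187 m³/s
Check: V = 1.03 m/s, Re = 5.27×10^4, f = 0.02081, h_f = 10.5 m ≈ 10.6 m ✓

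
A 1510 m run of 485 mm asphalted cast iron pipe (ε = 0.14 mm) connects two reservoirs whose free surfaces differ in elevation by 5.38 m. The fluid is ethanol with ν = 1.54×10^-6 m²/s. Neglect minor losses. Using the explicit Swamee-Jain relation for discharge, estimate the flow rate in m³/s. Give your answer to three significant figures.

Swamee-Jain (Type II): Q = -0.965·√(gD⁵h_f/L)·ln[ε/(3.7D) + √(3.17ν²L/(gD³h_f))]
√(gD⁵h_f/L) = √(9.81·0.485⁵·5.38/1510) = 0.03063
ε/(3.7D) = 7.80×10^-5; √(3.17ν²L/(gD³h_f)) = 4.34×10^-5
Q = -0.965·0.03063·ln(1.214×10^-4) = 0.2665 m³/s
Check: V = 1.44 m/s, Re = 4.54×10^5, f = 0.01640, h_f = 5.41 m ≈ 5.38 m ✓

Q ≈ 0.266 m³/s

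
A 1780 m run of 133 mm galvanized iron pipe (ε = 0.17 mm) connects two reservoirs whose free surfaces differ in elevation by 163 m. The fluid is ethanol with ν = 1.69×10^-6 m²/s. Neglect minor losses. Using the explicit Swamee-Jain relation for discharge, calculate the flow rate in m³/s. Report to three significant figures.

Swamee-Jain (Type II): Q = -0.965·√(gD⁵h_f/L)·ln[ε/(3.7D) + √(3.17ν²L/(gD³h_f))]
√(gD⁵h_f/L) = √(9.81·0.133⁵·163/1780) = 0.006114
ε/(3.7D) = 3.45×10^-4; √(3.17ν²L/(gD³h_f)) = 6.55×10^-5
Q = -0.965·0.006114·ln(4.109×10^-4) = 0.04601 m³/s
Check: V = 3.31 m/s, Re = 2.61×10^5, f = 0.02195, h_f = 164 m ≈ 163 m ✓

Q ≈ 0.0460 m³/s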